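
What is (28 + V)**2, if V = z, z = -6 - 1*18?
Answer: 16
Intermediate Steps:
z = -24 (z = -6 - 18 = -24)
V = -24
(28 + V)**2 = (28 - 24)**2 = 4**2 = 16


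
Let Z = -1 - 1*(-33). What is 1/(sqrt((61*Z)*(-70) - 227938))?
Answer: -I*sqrt(364578)/364578 ≈ -0.0016562*I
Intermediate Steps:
Z = 32 (Z = -1 + 33 = 32)
1/(sqrt((61*Z)*(-70) - 227938)) = 1/(sqrt((61*32)*(-70) - 227938)) = 1/(sqrt(1952*(-70) - 227938)) = 1/(sqrt(-136640 - 227938)) = 1/(sqrt(-364578)) = 1/(I*sqrt(364578)) = -I*sqrt(364578)/364578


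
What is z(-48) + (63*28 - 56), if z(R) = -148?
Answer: 1560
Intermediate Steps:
z(-48) + (63*28 - 56) = -148 + (63*28 - 56) = -148 + (1764 - 56) = -148 + 1708 = 1560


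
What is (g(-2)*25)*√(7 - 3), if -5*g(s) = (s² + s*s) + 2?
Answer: -100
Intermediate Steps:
g(s) = -⅖ - 2*s²/5 (g(s) = -((s² + s*s) + 2)/5 = -((s² + s²) + 2)/5 = -(2*s² + 2)/5 = -(2 + 2*s²)/5 = -⅖ - 2*s²/5)
(g(-2)*25)*√(7 - 3) = ((-⅖ - ⅖*(-2)²)*25)*√(7 - 3) = ((-⅖ - ⅖*4)*25)*√4 = ((-⅖ - 8/5)*25)*2 = -2*25*2 = -50*2 = -100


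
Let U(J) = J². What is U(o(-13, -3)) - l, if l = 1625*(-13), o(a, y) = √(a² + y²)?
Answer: 21303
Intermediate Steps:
l = -21125
U(o(-13, -3)) - l = (√((-13)² + (-3)²))² - 1*(-21125) = (√(169 + 9))² + 21125 = (√178)² + 21125 = 178 + 21125 = 21303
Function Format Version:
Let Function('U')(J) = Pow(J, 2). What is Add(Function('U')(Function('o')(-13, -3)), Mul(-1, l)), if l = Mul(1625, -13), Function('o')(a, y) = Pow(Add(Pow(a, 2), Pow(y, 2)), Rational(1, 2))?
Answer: 21303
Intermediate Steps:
l = -21125
Add(Function('U')(Function('o')(-13, -3)), Mul(-1, l)) = Add(Pow(Pow(Add(Pow(-13, 2), Pow(-3, 2)), Rational(1, 2)), 2), Mul(-1, -21125)) = Add(Pow(Pow(Add(169, 9), Rational(1, 2)), 2), 21125) = Add(Pow(Pow(178, Rational(1, 2)), 2), 21125) = Add(178, 21125) = 21303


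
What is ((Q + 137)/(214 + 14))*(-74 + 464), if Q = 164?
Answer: 19565/38 ≈ 514.87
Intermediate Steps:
((Q + 137)/(214 + 14))*(-74 + 464) = ((164 + 137)/(214 + 14))*(-74 + 464) = (301/228)*390 = 19565/38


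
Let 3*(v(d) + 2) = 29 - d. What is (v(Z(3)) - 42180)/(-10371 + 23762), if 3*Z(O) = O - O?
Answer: -126517/40173 ≈ -3.1493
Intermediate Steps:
Z(O) = 0 (Z(O) = (O - O)/3 = (1/3)*0 = 0)
v(d) = 23/3 - d/3 (v(d) = -2 + (29 - d)/3 = -2 + (29/3 - d/3) = 23/3 - d/3)
(v(Z(3)) - 42180)/(-10371 + 23762) = ((23/3 - 1/3*0) - 42180)/(-10371 + 23762) = ((23/3 + 0) - 42180)/13391 = (23/3 - 42180)*(1/13391) = -126517/3*1/13391 = -126517/40173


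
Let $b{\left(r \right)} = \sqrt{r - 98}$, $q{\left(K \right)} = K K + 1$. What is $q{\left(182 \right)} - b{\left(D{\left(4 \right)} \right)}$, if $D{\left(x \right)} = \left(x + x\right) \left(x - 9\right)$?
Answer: $33125 - i \sqrt{138} \approx 33125.0 - 11.747 i$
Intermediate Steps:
$D{\left(x \right)} = 2 x \left(-9 + x\right)$
$q{\left(K \right)} = 1 + K^{2}$ ($q{\left(K \right)} = K^{2} + 1 = 1 + K^{2}$)
$b{\left(r \right)} = \sqrt{-98 + r}$
$q{\left(182 \right)} - b{\left(D{\left(4 \right)} \right)} = \left(1 + 182^{2}\right) - \sqrt{-98 + 2 \cdot 4 \left(-9 + 4\right)} = \left(1 + 33124\right) - \sqrt{-98 + 2 \cdot 4 \left(-5\right)} = 33125 - \sqrt{-98 - 40} = 33125 - \sqrt{-138} = 33125 - i \sqrt{138}$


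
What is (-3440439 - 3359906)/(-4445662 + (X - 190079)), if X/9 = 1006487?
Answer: -6800345/4422642 ≈ -1.5376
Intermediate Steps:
X = 9058383 (X = 9*1006487 = 9058383)
(-3440439 - 3359906)/(-4445662 + (X - 190079)) = (-3440439 - 3359906)/(-4445662 + (9058383 - 190079)) = -6800345/(-4445662 + 8868304) = -6800345/4422642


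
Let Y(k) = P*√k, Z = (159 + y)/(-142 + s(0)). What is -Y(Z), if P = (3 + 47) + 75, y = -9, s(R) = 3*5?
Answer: -625*I*√762/127 ≈ -135.85*I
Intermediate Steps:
s(R) = 15
P = 125 (P = 50 + 75 = 125)
Z = -150/127 (Z = (159 - 9)/(-142 + 15) = 150/(-127) = 150*(-1/127) = -150/127 ≈ -1.1811)
Y(k) = 125*√k
-Y(Z) = -125*√(-150/127) = -125*5*I*√762/127 = -625*I*√762/127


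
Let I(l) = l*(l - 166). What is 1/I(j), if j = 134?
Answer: -1/4288 ≈ -0.00023321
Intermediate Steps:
I(l) = l*(-166 + l)
1/I(j) = 1/(134*(-166 + 134)) = 1/(134*(-32)) = 1/(-4288) = -1/4288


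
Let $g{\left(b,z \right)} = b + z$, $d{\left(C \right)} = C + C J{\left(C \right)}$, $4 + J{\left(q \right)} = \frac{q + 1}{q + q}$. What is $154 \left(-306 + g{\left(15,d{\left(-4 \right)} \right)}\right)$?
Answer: $-43197$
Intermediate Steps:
$J{\left(q \right)} = -4 + \frac{1 + q}{2 q}$ ($J{\left(q \right)} = -4 + \frac{q + 1}{q + q} = -4 + \frac{1 + q}{2 q}$)
$d{\left(C \right)} = \frac{1}{2} - \frac{5 C}{2}$ ($d{\left(C \right)} = C + C \frac{1 - 7 C}{2 C} = C - \left(- \frac{1}{2} + \frac{7 C}{2}\right) = \frac{1}{2} - \frac{5 C}{2}$)
$154 \left(-306 + g{\left(15,d{\left(-4 \right)} \right)}\right) = 154 \left(-306 + \left(15 + \left(\frac{1}{2} - -10\right)\right)\right) = 154 \left(-306 + \left(15 + \left(\frac{1}{2} + 10\right)\right)\right) = 154 \left(-306 + \left(15 + \frac{21}{2}\right)\right) = 154 \left(-306 + \frac{51}{2}\right) = 154 \left(- \frac{561}{2}\right) = -43197$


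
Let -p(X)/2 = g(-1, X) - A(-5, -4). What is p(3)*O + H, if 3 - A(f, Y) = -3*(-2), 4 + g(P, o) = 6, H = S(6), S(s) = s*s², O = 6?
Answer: 156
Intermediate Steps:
S(s) = s³
H = 216 (H = 6³ = 216)
g(P, o) = 2 (g(P, o) = -4 + 6 = 2)
A(f, Y) = -3 (A(f, Y) = 3 - (-3)*(-2) = 3 - 1*6 = 3 - 6 = -3)
p(X) = -10 (p(X) = -2*(2 - 1*(-3)) = -2*(2 + 3) = -2*5 = -10)
p(3)*O + H = -10*6 + 216 = -60 + 216 = 156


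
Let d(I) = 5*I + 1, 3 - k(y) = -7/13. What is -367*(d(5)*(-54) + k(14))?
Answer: 6681602/13 ≈ 5.1397e+5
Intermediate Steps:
k(y) = 46/13 (k(y) = 3 - (-7)/13 = 3 - 1*(-7/13) = 3 + 7/13 = 46/13)
d(I) = 1 + 5*I
-367*(d(5)*(-54) + k(14)) = -367*((1 + 5*5)*(-54) + 46/13) = -367*((1 + 25)*(-54) + 46/13) = -367*(26*(-54) + 46/13) = -367*(-1404 + 46/13) = -367*(-18206/13) = 6681602/13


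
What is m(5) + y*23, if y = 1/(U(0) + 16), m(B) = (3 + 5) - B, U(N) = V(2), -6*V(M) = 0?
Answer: 71/16 ≈ 4.4375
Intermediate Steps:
V(M) = 0 (V(M) = -⅙*0 = 0)
U(N) = 0
m(B) = 8 - B
y = 1/16 (y = 1/(0 + 16) = 1/16 ≈ 0.062500)
m(5) + y*23 = (8 - 1*5) + (1/16)*23 = (8 - 5) + 23/16 = 3 + 23/16 = 71/16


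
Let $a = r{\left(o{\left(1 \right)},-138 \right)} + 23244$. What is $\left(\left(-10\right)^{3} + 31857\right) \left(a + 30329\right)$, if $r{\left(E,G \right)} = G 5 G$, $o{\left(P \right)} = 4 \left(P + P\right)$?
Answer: $4591305601$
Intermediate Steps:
$o{\left(P \right)} = 8 P$ ($o{\left(P \right)} = 4 \cdot 2 P = 8 P$)
$r{\left(E,G \right)} = 5 G^{2}$ ($r{\left(E,G \right)} = 5 G G = 5 G^{2}$)
$a = 118464$ ($a = 5 \left(-138\right)^{2} + 23244 = 5 \cdot 19044 + 23244 = 95220 + 23244 = 118464$)
$\left(\left(-10\right)^{3} + 31857\right) \left(a + 30329\right) = \left(\left(-10\right)^{3} + 31857\right) \left(118464 + 30329\right) = \left(-1000 + 31857\right) 148793 = 30857 \cdot 148793 = 4591305601$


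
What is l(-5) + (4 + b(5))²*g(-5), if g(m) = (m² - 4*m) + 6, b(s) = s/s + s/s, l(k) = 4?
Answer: 1840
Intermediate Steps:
b(s) = 2 (b(s) = 1 + 1 = 2)
g(m) = 6 + m² - 4*m
l(-5) + (4 + b(5))²*g(-5) = 4 + (4 + 2)²*(6 + (-5)² - 4*(-5)) = 4 + 6²*(6 + 25 + 20) = 4 + 36*51 = 4 + 1836 = 1840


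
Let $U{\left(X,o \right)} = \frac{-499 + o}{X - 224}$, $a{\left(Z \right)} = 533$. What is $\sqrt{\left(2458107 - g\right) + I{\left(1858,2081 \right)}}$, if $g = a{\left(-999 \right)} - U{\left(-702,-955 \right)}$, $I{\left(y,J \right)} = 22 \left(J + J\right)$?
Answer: $\frac{3 \sqrt{60717388947}}{463} \approx 1596.6$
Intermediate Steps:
$I{\left(y,J \right)} = 44 J$ ($I{\left(y,J \right)} = 22 \cdot 2 J = 44 J$)
$U{\left(X,o \right)} = \frac{-499 + o}{-224 + X}$
$g = \frac{246052}{463}$ ($g = 533 - \frac{-499 - 955}{-224 - 702} = 533 - \frac{1}{-926} \left(-1454\right) = 533 - \left(- \frac{1}{926}\right) \left(-1454\right) = 533 - \frac{727}{463} = \frac{246052}{463} \approx 531.43$)
$\sqrt{\left(2458107 - g\right) + I{\left(1858,2081 \right)}} = \sqrt{\left(2458107 - \frac{246052}{463}\right) + 44 \cdot 2081} = \sqrt{\left(2458107 - \frac{246052}{463}\right) + 91564} = \sqrt{\frac{1137857489}{463} + 91564} = \sqrt{\frac{1180251621}{463}} = \frac{3 \sqrt{60717388947}}{463}$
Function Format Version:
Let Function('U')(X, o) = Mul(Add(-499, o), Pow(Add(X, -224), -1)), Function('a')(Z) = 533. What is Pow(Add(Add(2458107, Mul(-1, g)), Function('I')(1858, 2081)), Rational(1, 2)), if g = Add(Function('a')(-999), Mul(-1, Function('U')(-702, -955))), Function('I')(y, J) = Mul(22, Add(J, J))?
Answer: Mul(Rational(3, 463), Pow(60717388947, Rational(1, 2))) ≈ 1596.6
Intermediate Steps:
Function('I')(y, J) = Mul(44, J) (Function('I')(y, J) = Mul(22, Mul(2, J)) = Mul(44, J))
Function('U')(X, o) = Mul(Pow(Add(-224, X), -1), Add(-499, o)) (Function('U')(X, o) = Mul(Add(-499, o), Pow(Add(-224, X), -1)) = Mul(Pow(Add(-224, X), -1), Add(-499, o)))
g = Rational(246052, 463) (g = Add(533, Mul(-1, Mul(Pow(Add(-224, -702), -1), Add(-499, -955)))) = Add(533, Mul(-1, Mul(Pow(-926, -1), -1454))) = Add(533, Mul(-1, Mul(Rational(-1, 926), -1454))) = Add(533, Mul(-1, Rational(727, 463))) = Add(533, Rational(-727, 463)) = Rational(246052, 463) ≈ 531.43)
Pow(Add(Add(2458107, Mul(-1, g)), Function('I')(1858, 2081)), Rational(1, 2)) = Pow(Add(Add(2458107, Mul(-1, Rational(246052, 463))), Mul(44, 2081)), Rational(1, 2)) = Pow(Add(Add(2458107, Rational(-246052, 463)), 91564), Rational(1, 2)) = Pow(Add(Rational(1137857489, 463), 91564), Rational(1, 2)) = Pow(Rational(1180251621, 463), Rational(1, 2)) = Mul(Rational(3, 463), Pow(60717388947, Rational(1, 2)))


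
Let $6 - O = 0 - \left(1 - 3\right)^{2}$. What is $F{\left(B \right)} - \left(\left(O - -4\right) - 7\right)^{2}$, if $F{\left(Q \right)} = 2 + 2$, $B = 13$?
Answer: $-45$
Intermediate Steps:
$O = 10$ ($O = 6 - \left(0 - \left(1 - 3\right)^{2}\right) = 6 - \left(0 - \left(-2\right)^{2}\right) = 6 - \left(0 - 4\right) = 6 - -4 = 6 + 4 = 10$)
$F{\left(Q \right)} = 4$
$F{\left(B \right)} - \left(\left(O - -4\right) - 7\right)^{2} = 4 - \left(\left(10 - -4\right) - 7\right)^{2} = 4 - \left(\left(10 + 4\right) - 7\right)^{2} = 4 - \left(14 - 7\right)^{2} = 4 - 7^{2} = 4 - 49 = -45$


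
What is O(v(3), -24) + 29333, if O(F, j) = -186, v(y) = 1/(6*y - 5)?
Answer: 29147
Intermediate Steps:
v(y) = 1/(-5 + 6*y)
O(v(3), -24) + 29333 = -186 + 29333 = 29147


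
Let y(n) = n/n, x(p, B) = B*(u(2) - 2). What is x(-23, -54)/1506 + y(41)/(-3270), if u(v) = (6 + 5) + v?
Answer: -323981/820770 ≈ -0.39473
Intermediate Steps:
u(v) = 11 + v
x(p, B) = 11*B (x(p, B) = B*((11 + 2) - 2) = B*(13 - 2) = B*11 = 11*B)
y(n) = 1
x(-23, -54)/1506 + y(41)/(-3270) = (11*(-54))/1506 + 1/(-3270) = -594*1/1506 + 1*(-1/3270) = -99/251 - 1/3270 = -323981/820770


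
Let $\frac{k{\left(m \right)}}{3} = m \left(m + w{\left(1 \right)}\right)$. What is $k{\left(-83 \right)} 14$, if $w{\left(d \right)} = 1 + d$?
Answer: $282366$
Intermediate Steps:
$k{\left(m \right)} = 3 m \left(2 + m\right)$ ($k{\left(m \right)} = 3 m \left(m + \left(1 + 1\right)\right) = 3 m \left(m + 2\right) = 3 m \left(2 + m\right)$)
$k{\left(-83 \right)} 14 = 3 \left(-83\right) \left(2 - 83\right) 14 = 3 \left(-83\right) \left(-81\right) 14 = 20169 \cdot 14 = 282366$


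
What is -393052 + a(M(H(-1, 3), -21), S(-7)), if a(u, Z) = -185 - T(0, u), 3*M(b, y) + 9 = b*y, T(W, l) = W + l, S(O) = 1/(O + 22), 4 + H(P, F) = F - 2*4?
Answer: -393297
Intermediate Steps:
H(P, F) = -12 + F (H(P, F) = -4 + (F - 2*4) = -4 + (F - 8) = -4 + (-8 + F) = -12 + F)
S(O) = 1/(22 + O)
M(b, y) = -3 + b*y/3 (M(b, y) = -3 + (b*y)/3 = -3 + b*y/3)
a(u, Z) = -185 - u (a(u, Z) = -185 - (0 + u) = -185 - u)
-393052 + a(M(H(-1, 3), -21), S(-7)) = -393052 + (-185 - (-3 + (1/3)*(-12 + 3)*(-21))) = -393052 + (-185 - (-3 + (1/3)*(-9)*(-21))) = -393052 + (-185 - (-3 + 63)) = -393052 + (-185 - 1*60) = -393052 + (-185 - 60) = -393052 - 245 = -393297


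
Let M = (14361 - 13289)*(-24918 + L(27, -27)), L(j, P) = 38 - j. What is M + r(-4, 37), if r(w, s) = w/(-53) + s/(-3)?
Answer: -4245350285/159 ≈ -2.6700e+7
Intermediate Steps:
r(w, s) = -s/3 - w/53 (r(w, s) = w*(-1/53) + s*(-⅓) = -w/53 - s/3 = -s/3 - w/53)
M = -26700304 (M = (14361 - 13289)*(-24918 + (38 - 1*27)) = 1072*(-24918 + (38 - 27)) = 1072*(-24918 + 11) = 1072*(-24907) = -26700304)
M + r(-4, 37) = -26700304 + (-⅓*37 - 1/53*(-4)) = -26700304 + (-37/3 + 4/53) = -26700304 - 1949/159 = -4245350285/159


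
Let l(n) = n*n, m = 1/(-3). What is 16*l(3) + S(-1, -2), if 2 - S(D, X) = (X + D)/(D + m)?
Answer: 575/4 ≈ 143.75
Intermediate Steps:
m = -⅓ ≈ -0.33333
l(n) = n²
S(D, X) = 2 - (D + X)/(-⅓ + D) (S(D, X) = 2 - (X + D)/(D - ⅓) = 2 - (D + X)/(-⅓ + D))
16*l(3) + S(-1, -2) = 16*3² + (-2 - 3*(-2) + 3*(-1))/(-1 + 3*(-1)) = 16*9 + (-2 + 6 - 3)/(-1 - 3) = 144 + 1/(-4) = 144 - ¼*1 = 144 - ¼ = 575/4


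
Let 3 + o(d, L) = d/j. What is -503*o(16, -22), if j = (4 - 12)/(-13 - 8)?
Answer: -19617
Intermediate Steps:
j = 8/21 (j = -8/(-21) = -8*(-1/21) = 8/21 ≈ 0.38095)
o(d, L) = -3 + 21*d/8 (o(d, L) = -3 + d/(8/21) = -3 + d*(21/8) = -3 + 21*d/8)
-503*o(16, -22) = -503*(-3 + (21/8)*16) = -503*(-3 + 42) = -503*39 = -19617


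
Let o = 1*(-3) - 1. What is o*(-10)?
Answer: 40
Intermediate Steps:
o = -4 (o = -3 - 1 = -4)
o*(-10) = -4*(-10) = 40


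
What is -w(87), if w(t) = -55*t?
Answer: 4785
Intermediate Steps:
-w(87) = -(-55)*87 = -1*(-4785) = 4785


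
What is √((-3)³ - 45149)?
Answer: 2*I*√11294 ≈ 212.55*I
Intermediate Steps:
√((-3)³ - 45149) = √(-27 - 45149) = √(-45176) = 2*I*√11294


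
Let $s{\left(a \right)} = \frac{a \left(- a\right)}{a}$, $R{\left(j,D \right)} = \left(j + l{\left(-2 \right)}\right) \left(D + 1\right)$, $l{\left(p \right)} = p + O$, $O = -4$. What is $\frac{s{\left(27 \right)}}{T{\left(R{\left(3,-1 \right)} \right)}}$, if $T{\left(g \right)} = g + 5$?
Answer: $- \frac{27}{5} \approx -5.4$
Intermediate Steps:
$l{\left(p \right)} = -4 + p$ ($l{\left(p \right)} = p - 4 = -4 + p$)
$R{\left(j,D \right)} = \left(1 + D\right) \left(-6 + j\right)$ ($R{\left(j,D \right)} = \left(j - 6\right) \left(D + 1\right) = \left(j - 6\right) \left(1 + D\right) = \left(-6 + j\right) \left(1 + D\right) = \left(1 + D\right) \left(-6 + j\right)$)
$T{\left(g \right)} = 5 + g$
$s{\left(a \right)} = - a$ ($s{\left(a \right)} = \frac{\left(-1\right) a^{2}}{a} = - a$)
$\frac{s{\left(27 \right)}}{T{\left(R{\left(3,-1 \right)} \right)}} = \frac{\left(-1\right) 27}{5 - 0} = - \frac{27}{5 + \left(-6 + 3 + 6 - 3\right)} = - \frac{27}{5 + 0} = - \frac{27}{5}$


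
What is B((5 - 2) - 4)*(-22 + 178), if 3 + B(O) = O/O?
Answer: -312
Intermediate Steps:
B(O) = -2 (B(O) = -3 + O/O = -3 + 1 = -2)
B((5 - 2) - 4)*(-22 + 178) = -2*(-22 + 178) = -2*156 = -312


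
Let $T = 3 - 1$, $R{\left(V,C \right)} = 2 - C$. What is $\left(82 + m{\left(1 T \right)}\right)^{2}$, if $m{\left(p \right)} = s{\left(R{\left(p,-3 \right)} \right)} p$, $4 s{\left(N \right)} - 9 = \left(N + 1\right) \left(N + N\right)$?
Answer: $\frac{54289}{4} \approx 13572.0$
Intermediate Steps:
$s{\left(N \right)} = \frac{9}{4} + \frac{N \left(1 + N\right)}{2}$ ($s{\left(N \right)} = \frac{9}{4} + \frac{\left(N + 1\right) \left(N + N\right)}{4} = \frac{9}{4} + \frac{\left(1 + N\right) 2 N}{4} = \frac{9}{4} + \frac{2 N \left(1 + N\right)}{4} = \frac{9}{4} + \frac{N \left(1 + N\right)}{2}$)
$T = 2$
$m{\left(p \right)} = \frac{69 p}{4}$ ($m{\left(p \right)} = \left(\frac{9}{4} + \frac{2 - -3}{2} + \frac{\left(2 - -3\right)^{2}}{2}\right) p = \left(\frac{9}{4} + \frac{2 + 3}{2} + \frac{\left(2 + 3\right)^{2}}{2}\right) p = \left(\frac{9}{4} + \frac{1}{2} \cdot 5 + \frac{5^{2}}{2}\right) p = \left(\frac{9}{4} + \frac{5}{2} + \frac{1}{2} \cdot 25\right) p = \left(\frac{9}{4} + \frac{5}{2} + \frac{25}{2}\right) p = \frac{69 p}{4}$)
$\left(82 + m{\left(1 T \right)}\right)^{2} = \left(82 + \frac{69 \cdot 1 \cdot 2}{4}\right)^{2} = \left(82 + \frac{69}{4} \cdot 2\right)^{2} = \left(82 + \frac{69}{2}\right)^{2} = \left(\frac{233}{2}\right)^{2} = \frac{54289}{4}$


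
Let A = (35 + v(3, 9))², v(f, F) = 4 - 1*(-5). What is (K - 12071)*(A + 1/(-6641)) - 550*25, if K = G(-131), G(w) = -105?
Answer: -156637841350/6641 ≈ -2.3586e+7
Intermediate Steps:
v(f, F) = 9 (v(f, F) = 4 + 5 = 9)
A = 1936 (A = (35 + 9)² = 44² = 1936)
K = -105
(K - 12071)*(A + 1/(-6641)) - 550*25 = (-105 - 12071)*(1936 + 1/(-6641)) - 550*25 = -12176*(1936 - 1/6641) - 1*13750 = -12176*12856975/6641 - 13750 = -156546527600/6641 - 13750 = -156637841350/6641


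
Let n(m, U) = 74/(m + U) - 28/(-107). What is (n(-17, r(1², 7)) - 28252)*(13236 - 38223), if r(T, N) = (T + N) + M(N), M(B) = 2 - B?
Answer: 528837636357/749 ≈ 7.0606e+8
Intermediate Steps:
r(T, N) = 2 + T (r(T, N) = (T + N) + (2 - N) = (N + T) + (2 - N) = 2 + T)
n(m, U) = 28/107 + 74/(U + m) (n(m, U) = 74/(U + m) - 28*(-1/107) = 74/(U + m) + 28/107 = 28/107 + 74/(U + m))
(n(-17, r(1², 7)) - 28252)*(13236 - 38223) = (2*(3959 + 14*(2 + 1²) + 14*(-17))/(107*((2 + 1²) - 17)) - 28252)*(13236 - 38223) = (2*(3959 + 14*(2 + 1) - 238)/(107*((2 + 1) - 17)) - 28252)*(-24987) = (2*(3959 + 14*3 - 238)/(107*(3 - 17)) - 28252)*(-24987) = ((2/107)*(3959 + 42 - 238)/(-14) - 28252)*(-24987) = ((2/107)*(-1/14)*3763 - 28252)*(-24987) = (-3763/749 - 28252)*(-24987) = -21164511/749*(-24987) = 528837636357/749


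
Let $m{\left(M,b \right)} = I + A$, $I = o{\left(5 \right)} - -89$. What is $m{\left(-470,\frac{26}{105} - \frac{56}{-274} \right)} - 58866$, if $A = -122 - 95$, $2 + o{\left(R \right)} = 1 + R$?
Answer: $-58990$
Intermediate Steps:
$o{\left(R \right)} = -1 + R$ ($o{\left(R \right)} = -2 + \left(1 + R\right) = -1 + R$)
$I = 93$ ($I = \left(-1 + 5\right) - -89 = 4 + 89 = 93$)
$A = -217$ ($A = -122 - 95 = -217$)
$m{\left(M,b \right)} = -124$ ($m{\left(M,b \right)} = 93 - 217 = -124$)
$m{\left(-470,\frac{26}{105} - \frac{56}{-274} \right)} - 58866 = -124 - 58866 = -58990$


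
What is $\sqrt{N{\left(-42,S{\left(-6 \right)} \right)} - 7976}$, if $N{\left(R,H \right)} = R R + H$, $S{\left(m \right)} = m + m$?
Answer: $4 i \sqrt{389} \approx 78.892 i$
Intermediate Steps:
$S{\left(m \right)} = 2 m$
$N{\left(R,H \right)} = H + R^{2}$ ($N{\left(R,H \right)} = R^{2} + H = H + R^{2}$)
$\sqrt{N{\left(-42,S{\left(-6 \right)} \right)} - 7976} = \sqrt{\left(2 \left(-6\right) + \left(-42\right)^{2}\right) - 7976} = \sqrt{\left(-12 + 1764\right) - 7976} = \sqrt{1752 - 7976} = \sqrt{-6224} = 4 i \sqrt{389}$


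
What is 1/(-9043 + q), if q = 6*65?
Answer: -1/8653 ≈ -0.00011557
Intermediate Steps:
q = 390
1/(-9043 + q) = 1/(-9043 + 390) = 1/(-8653) = -1/8653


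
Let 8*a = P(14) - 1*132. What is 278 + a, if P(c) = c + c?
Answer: 265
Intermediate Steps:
P(c) = 2*c
a = -13 (a = (2*14 - 1*132)/8 = (28 - 132)/8 = (⅛)*(-104) = -13)
278 + a = 278 - 13 = 265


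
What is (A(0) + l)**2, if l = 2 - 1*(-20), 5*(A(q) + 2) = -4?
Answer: 9216/25 ≈ 368.64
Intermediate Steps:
A(q) = -14/5 (A(q) = -2 + (1/5)*(-4) = -2 - 4/5 = -14/5)
l = 22 (l = 2 + 20 = 22)
(A(0) + l)**2 = (-14/5 + 22)**2 = (96/5)**2 = 9216/25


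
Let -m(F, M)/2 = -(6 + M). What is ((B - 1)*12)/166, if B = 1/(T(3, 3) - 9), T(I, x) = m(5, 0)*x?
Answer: -52/747 ≈ -0.069612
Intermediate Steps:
m(F, M) = 12 + 2*M (m(F, M) = -(-2)*(6 + M) = -2*(-6 - M) = 12 + 2*M)
T(I, x) = 12*x (T(I, x) = (12 + 2*0)*x = (12 + 0)*x = 12*x)
B = 1/27 (B = 1/(12*3 - 9) = 1/(36 - 9) = 1/27 ≈ 0.037037)
((B - 1)*12)/166 = ((1/27 - 1)*12)/166 = -26/27*12*(1/166) = -104/9*1/166 = -52/747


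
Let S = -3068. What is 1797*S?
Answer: -5513196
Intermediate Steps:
1797*S = 1797*(-3068) = -5513196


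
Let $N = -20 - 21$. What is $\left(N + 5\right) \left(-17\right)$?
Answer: $612$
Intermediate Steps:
$N = -41$
$\left(N + 5\right) \left(-17\right) = \left(-41 + 5\right) \left(-17\right) = \left(-36\right) \left(-17\right) = 612$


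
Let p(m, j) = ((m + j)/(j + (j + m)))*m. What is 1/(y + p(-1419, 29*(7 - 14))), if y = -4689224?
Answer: -1825/8560135418 ≈ -2.1320e-7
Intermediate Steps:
p(m, j) = m*(j + m)/(m + 2*j) (p(m, j) = ((j + m)/(m + 2*j))*m = m*(j + m)/(m + 2*j))
1/(y + p(-1419, 29*(7 - 14))) = 1/(-4689224 - 1419*(29*(7 - 14) - 1419)/(-1419 + 2*(29*(7 - 14)))) = 1/(-4689224 - 1419*(29*(-7) - 1419)/(-1419 + 2*(29*(-7)))) = 1/(-4689224 - 1419*(-203 - 1419)/(-1419 + 2*(-203))) = 1/(-4689224 - 1419*(-1622)/(-1419 - 406)) = 1/(-4689224 - 1419*(-1622)/(-1825)) = 1/(-4689224 - 1419*(-1/1825)*(-1622)) = 1/(-4689224 - 2301618/1825) = 1/(-8560135418/1825) = -1825/8560135418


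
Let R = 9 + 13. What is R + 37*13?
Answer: 503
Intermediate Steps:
R = 22
R + 37*13 = 22 + 37*13 = 22 + 481 = 503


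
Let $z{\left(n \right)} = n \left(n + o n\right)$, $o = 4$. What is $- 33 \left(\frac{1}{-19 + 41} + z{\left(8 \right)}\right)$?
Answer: $- \frac{21123}{2} \approx -10562.0$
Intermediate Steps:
$z{\left(n \right)} = 5 n^{2}$ ($z{\left(n \right)} = n \left(n + 4 n\right) = n 5 n = 5 n^{2}$)
$- 33 \left(\frac{1}{-19 + 41} + z{\left(8 \right)}\right) = - 33 \left(\frac{1}{-19 + 41} + 5 \cdot 8^{2}\right) = - 33 \left(\frac{1}{22} + 5 \cdot 64\right) = - 33 \left(\frac{1}{22} + 320\right) = \left(-33\right) \frac{7041}{22} = - \frac{21123}{2}$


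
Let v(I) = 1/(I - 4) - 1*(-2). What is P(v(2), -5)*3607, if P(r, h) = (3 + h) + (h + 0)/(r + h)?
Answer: -14428/7 ≈ -2061.1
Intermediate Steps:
v(I) = 2 + 1/(-4 + I) (v(I) = 1/(-4 + I) + 2 = 2 + 1/(-4 + I))
P(r, h) = 3 + h + h/(h + r) (P(r, h) = (3 + h) + h/(h + r) = 3 + h + h/(h + r))
P(v(2), -5)*3607 = (((-5)**2 + 3*((-7 + 2*2)/(-4 + 2)) + 4*(-5) - 5*(-7 + 2*2)/(-4 + 2))/(-5 + (-7 + 2*2)/(-4 + 2)))*3607 = ((25 + 3*((-7 + 4)/(-2)) - 20 - 5*(-7 + 4)/(-2))/(-5 + (-7 + 4)/(-2)))*3607 = ((25 + 3*(-1/2*(-3)) - 20 - (-5)*(-3)/2)/(-5 - 1/2*(-3)))*3607 = ((25 + 3*(3/2) - 20 - 5*3/2)/(-5 + 3/2))*3607 = ((25 + 9/2 - 20 - 15/2)/(-7/2))*3607 = -2/7*2*3607 = -4/7*3607 = -14428/7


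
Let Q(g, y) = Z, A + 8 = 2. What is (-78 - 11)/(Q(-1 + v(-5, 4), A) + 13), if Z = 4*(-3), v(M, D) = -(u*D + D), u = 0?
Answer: -89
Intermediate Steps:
A = -6 (A = -8 + 2 = -6)
v(M, D) = -D (v(M, D) = -(0*D + D) = -(0 + D) = -D)
Z = -12
Q(g, y) = -12
(-78 - 11)/(Q(-1 + v(-5, 4), A) + 13) = (-78 - 11)/(-12 + 13) = -89/1 = -89*1 = -89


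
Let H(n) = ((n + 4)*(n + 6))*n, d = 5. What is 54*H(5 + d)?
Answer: 120960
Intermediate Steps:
H(n) = n*(4 + n)*(6 + n) (H(n) = ((4 + n)*(6 + n))*n = n*(4 + n)*(6 + n))
54*H(5 + d) = 54*((5 + 5)*(24 + (5 + 5)² + 10*(5 + 5))) = 54*(10*(24 + 10² + 10*10)) = 54*(10*(24 + 100 + 100)) = 54*(10*224) = 54*2240 = 120960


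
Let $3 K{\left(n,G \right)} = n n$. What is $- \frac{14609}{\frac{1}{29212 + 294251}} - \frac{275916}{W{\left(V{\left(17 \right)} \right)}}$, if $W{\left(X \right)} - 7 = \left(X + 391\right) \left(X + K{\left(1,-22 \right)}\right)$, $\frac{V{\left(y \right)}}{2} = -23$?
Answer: $- \frac{18604179128100}{3937} \approx -4.7255 \cdot 10^{9}$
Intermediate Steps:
$V{\left(y \right)} = -46$ ($V{\left(y \right)} = 2 \left(-23\right) = -46$)
$K{\left(n,G \right)} = \frac{n^{2}}{3}$ ($K{\left(n,G \right)} = \frac{n n}{3} = \frac{n^{2}}{3}$)
$W{\left(X \right)} = 7 + \left(391 + X\right) \left(\frac{1}{3} + X\right)$ ($W{\left(X \right)} = 7 + \left(X + 391\right) \left(X + \frac{1^{2}}{3}\right) = 7 + \left(391 + X\right) \left(X + \frac{1}{3} \cdot 1\right) = 7 + \left(391 + X\right) \left(X + \frac{1}{3}\right) = 7 + \left(391 + X\right) \left(\frac{1}{3} + X\right)$)
$- \frac{14609}{\frac{1}{29212 + 294251}} - \frac{275916}{W{\left(V{\left(17 \right)} \right)}} = - \frac{14609}{\frac{1}{29212 + 294251}} - \frac{275916}{\frac{412}{3} + \left(-46\right)^{2} + \frac{1174}{3} \left(-46\right)} = - \frac{14609}{\frac{1}{323463}} - \frac{275916}{\frac{412}{3} + 2116 - \frac{54004}{3}} = - 14609 \frac{1}{\frac{1}{323463}} - \frac{275916}{-15748} = \left(-14609\right) 323463 - - \frac{68979}{3937} = -4725470967 + \frac{68979}{3937} = - \frac{18604179128100}{3937}$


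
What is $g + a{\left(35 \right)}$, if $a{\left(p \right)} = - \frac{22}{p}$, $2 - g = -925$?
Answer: $\frac{32423}{35} \approx 926.37$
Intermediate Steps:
$g = 927$ ($g = 2 - -925 = 2 + 925 = 927$)
$g + a{\left(35 \right)} = 927 - \frac{22}{35} = \frac{32423}{35}$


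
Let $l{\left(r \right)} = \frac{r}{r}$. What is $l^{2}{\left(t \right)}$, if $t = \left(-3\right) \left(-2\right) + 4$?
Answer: $1$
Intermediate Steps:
$t = 10$ ($t = 6 + 4 = 10$)
$l{\left(r \right)} = 1$
$l^{2}{\left(t \right)} = 1^{2} = 1$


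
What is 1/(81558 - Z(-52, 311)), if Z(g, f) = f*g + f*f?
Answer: 1/1009 ≈ 0.00099108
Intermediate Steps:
Z(g, f) = f**2 + f*g (Z(g, f) = f*g + f**2 = f**2 + f*g)
1/(81558 - Z(-52, 311)) = 1/(81558 - 311*(311 - 52)) = 1/(81558 - 311*259) = 1/(81558 - 1*80549) = 1/(81558 - 80549) = 1/1009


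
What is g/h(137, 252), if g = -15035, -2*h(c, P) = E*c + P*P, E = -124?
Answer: 15035/23258 ≈ 0.64644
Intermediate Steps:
h(c, P) = 62*c - P²/2 (h(c, P) = -(-124*c + P*P)/2 = -(-124*c + P²)/2 = -(P² - 124*c)/2 = 62*c - P²/2)
g/h(137, 252) = -15035/(62*137 - ½*252²) = -15035/(8494 - ½*63504) = -15035/(8494 - 31752) = -15035/(-23258) = -15035*(-1/23258) = 15035/23258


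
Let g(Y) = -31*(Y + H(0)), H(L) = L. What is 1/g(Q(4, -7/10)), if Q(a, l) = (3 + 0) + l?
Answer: -10/713 ≈ -0.014025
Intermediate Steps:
Q(a, l) = 3 + l
g(Y) = -31*Y (g(Y) = -31*(Y + 0) = -31*Y)
1/g(Q(4, -7/10)) = 1/(-31*(3 - 7/10)) = 1/(-31*23/10) = 1/(-713/10) = -10/713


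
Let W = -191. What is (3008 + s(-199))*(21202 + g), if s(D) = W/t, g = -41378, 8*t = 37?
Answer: -2214679168/37 ≈ -5.9856e+7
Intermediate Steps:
t = 37/8 (t = (⅛)*37 = 37/8 ≈ 4.6250)
s(D) = -1528/37 (s(D) = -191/37/8 = -191*8/37 = -1528/37)
(3008 + s(-199))*(21202 + g) = (3008 - 1528/37)*(21202 - 41378) = (109768/37)*(-20176) = -2214679168/37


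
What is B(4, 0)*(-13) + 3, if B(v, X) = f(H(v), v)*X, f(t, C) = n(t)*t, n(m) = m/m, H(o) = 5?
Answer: 3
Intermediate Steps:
n(m) = 1
f(t, C) = t (f(t, C) = 1*t = t)
B(v, X) = 5*X
B(4, 0)*(-13) + 3 = (5*0)*(-13) + 3 = 0*(-13) + 3 = 0 + 3 = 3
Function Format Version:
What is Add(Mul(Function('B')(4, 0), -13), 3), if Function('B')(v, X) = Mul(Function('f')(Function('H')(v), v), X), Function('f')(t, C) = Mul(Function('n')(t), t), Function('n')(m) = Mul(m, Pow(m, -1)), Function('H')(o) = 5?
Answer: 3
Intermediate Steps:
Function('n')(m) = 1
Function('f')(t, C) = t (Function('f')(t, C) = Mul(1, t) = t)
Function('B')(v, X) = Mul(5, X)
Add(Mul(Function('B')(4, 0), -13), 3) = Add(Mul(Mul(5, 0), -13), 3) = Add(Mul(0, -13), 3) = Add(0, 3) = 3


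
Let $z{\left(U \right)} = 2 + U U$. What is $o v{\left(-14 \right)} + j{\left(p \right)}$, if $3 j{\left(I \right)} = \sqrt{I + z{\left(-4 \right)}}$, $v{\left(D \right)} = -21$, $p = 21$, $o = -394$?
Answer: $8274 + \frac{\sqrt{39}}{3} \approx 8276.1$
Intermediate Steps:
$z{\left(U \right)} = 2 + U^{2}$
$j{\left(I \right)} = \frac{\sqrt{18 + I}}{3}$ ($j{\left(I \right)} = \frac{\sqrt{I + \left(2 + \left(-4\right)^{2}\right)}}{3} = \frac{\sqrt{I + \left(2 + 16\right)}}{3} = \frac{\sqrt{I + 18}}{3} = \frac{\sqrt{18 + I}}{3}$)
$o v{\left(-14 \right)} + j{\left(p \right)} = \left(-394\right) \left(-21\right) + \frac{\sqrt{18 + 21}}{3} = 8274 + \frac{\sqrt{39}}{3}$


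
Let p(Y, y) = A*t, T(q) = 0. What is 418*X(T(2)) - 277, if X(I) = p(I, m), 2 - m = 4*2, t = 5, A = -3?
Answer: -6547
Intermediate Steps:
m = -6 (m = 2 - 4*2 = 2 - 1*8 = 2 - 8 = -6)
p(Y, y) = -15 (p(Y, y) = -3*5 = -15)
X(I) = -15
418*X(T(2)) - 277 = 418*(-15) - 277 = -6270 - 277 = -6547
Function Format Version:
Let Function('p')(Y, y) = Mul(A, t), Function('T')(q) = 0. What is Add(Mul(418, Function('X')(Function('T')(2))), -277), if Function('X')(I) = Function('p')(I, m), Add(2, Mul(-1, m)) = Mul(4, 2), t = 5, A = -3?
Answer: -6547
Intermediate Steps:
m = -6 (m = Add(2, Mul(-1, Mul(4, 2))) = Add(2, Mul(-1, 8)) = Add(2, -8) = -6)
Function('p')(Y, y) = -15 (Function('p')(Y, y) = Mul(-3, 5) = -15)
Function('X')(I) = -15
Add(Mul(418, Function('X')(Function('T')(2))), -277) = Add(Mul(418, -15), -277) = Add(-6270, -277) = -6547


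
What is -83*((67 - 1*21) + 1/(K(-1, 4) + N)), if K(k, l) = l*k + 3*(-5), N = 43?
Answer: -91715/24 ≈ -3821.5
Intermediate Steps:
K(k, l) = -15 + k*l (K(k, l) = k*l - 15 = -15 + k*l)
-83*((67 - 1*21) + 1/(K(-1, 4) + N)) = -83*((67 - 1*21) + 1/((-15 - 1*4) + 43)) = -83*((67 - 21) + 1/((-15 - 4) + 43)) = -83*(46 + 1/(-19 + 43)) = -83*(46 + 1/24) = -83*1105/24 = -91715/24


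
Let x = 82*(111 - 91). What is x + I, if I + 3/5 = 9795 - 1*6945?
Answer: 22447/5 ≈ 4489.4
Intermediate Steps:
I = 14247/5 (I = -3/5 + (9795 - 1*6945) = -3/5 + (9795 - 6945) = -3/5 + 2850 = 14247/5 ≈ 2849.4)
x = 1640 (x = 82*20 = 1640)
x + I = 1640 + 14247/5 = 22447/5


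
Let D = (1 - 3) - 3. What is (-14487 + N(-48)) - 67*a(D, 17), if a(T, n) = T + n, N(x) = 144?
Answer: -15147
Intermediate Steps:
D = -5 (D = -2 - 3 = -5)
(-14487 + N(-48)) - 67*a(D, 17) = (-14487 + 144) - 67*(-5 + 17) = -14343 - 67*12 = -14343 - 804 = -15147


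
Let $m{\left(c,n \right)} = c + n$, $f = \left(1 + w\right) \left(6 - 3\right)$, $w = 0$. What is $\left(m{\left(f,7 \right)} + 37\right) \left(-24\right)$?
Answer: $-1128$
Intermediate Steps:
$f = 3$ ($f = \left(1 + 0\right) \left(6 - 3\right) = 1 \cdot 3 = 3$)
$\left(m{\left(f,7 \right)} + 37\right) \left(-24\right) = \left(\left(3 + 7\right) + 37\right) \left(-24\right) = \left(10 + 37\right) \left(-24\right) = 47 \left(-24\right) = -1128$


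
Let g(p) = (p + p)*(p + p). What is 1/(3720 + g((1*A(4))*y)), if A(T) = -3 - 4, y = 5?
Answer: 1/8620 ≈ 0.00011601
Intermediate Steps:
A(T) = -7
g(p) = 4*p² (g(p) = (2*p)*(2*p) = 4*p²)
1/(3720 + g((1*A(4))*y)) = 1/(3720 + 4*((1*(-7))*5)²) = 1/(3720 + 4*(-7*5)²) = 1/(3720 + 4*(-35)²) = 1/(3720 + 4*1225) = 1/(3720 + 4900) = 1/8620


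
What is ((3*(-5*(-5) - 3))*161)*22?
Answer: 233772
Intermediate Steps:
((3*(-5*(-5) - 3))*161)*22 = ((3*(25 - 3))*161)*22 = ((3*22)*161)*22 = (66*161)*22 = 10626*22 = 233772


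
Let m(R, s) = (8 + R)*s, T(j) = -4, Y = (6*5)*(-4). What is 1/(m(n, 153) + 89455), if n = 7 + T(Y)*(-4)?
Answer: 1/94198 ≈ 1.0616e-5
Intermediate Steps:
Y = -120 (Y = 30*(-4) = -120)
n = 23 (n = 7 - 4*(-4) = 7 + 16 = 23)
m(R, s) = s*(8 + R)
1/(m(n, 153) + 89455) = 1/(153*(8 + 23) + 89455) = 1/(153*31 + 89455) = 1/(4743 + 89455) = 1/94198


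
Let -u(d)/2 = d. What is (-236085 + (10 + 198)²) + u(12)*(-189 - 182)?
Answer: -183917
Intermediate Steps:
u(d) = -2*d
(-236085 + (10 + 198)²) + u(12)*(-189 - 182) = (-236085 + (10 + 198)²) + (-2*12)*(-189 - 182) = (-236085 + 208²) - 24*(-371) = (-236085 + 43264) + 8904 = -192821 + 8904 = -183917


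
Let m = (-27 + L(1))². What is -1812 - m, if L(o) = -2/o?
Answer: -2653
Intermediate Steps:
m = 841 (m = (-27 - 2/1)² = (-27 - 2*1)² = (-27 - 2)² = (-29)² = 841)
-1812 - m = -1812 - 1*841 = -1812 - 841 = -2653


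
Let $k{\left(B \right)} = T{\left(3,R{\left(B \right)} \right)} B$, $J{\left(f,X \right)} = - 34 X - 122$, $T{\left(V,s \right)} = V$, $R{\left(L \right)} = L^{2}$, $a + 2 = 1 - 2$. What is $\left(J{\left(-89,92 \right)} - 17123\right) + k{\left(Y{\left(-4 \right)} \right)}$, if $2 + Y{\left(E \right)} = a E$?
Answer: $-20343$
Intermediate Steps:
$a = -3$ ($a = -2 + \left(1 - 2\right) = -2 - 1 = -3$)
$Y{\left(E \right)} = -2 - 3 E$
$J{\left(f,X \right)} = -122 - 34 X$
$k{\left(B \right)} = 3 B$
$\left(J{\left(-89,92 \right)} - 17123\right) + k{\left(Y{\left(-4 \right)} \right)} = \left(\left(-122 - 3128\right) - 17123\right) + 3 \left(-2 - -12\right) = \left(\left(-122 - 3128\right) - 17123\right) + 3 \left(-2 + 12\right) = \left(-3250 - 17123\right) + 3 \cdot 10 = -20373 + 30 = -20343$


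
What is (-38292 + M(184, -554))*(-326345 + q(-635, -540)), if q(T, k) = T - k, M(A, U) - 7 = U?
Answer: 12678603160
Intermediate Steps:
M(A, U) = 7 + U
(-38292 + M(184, -554))*(-326345 + q(-635, -540)) = (-38292 + (7 - 554))*(-326345 + (-635 - 1*(-540))) = (-38292 - 547)*(-326345 + (-635 + 540)) = -38839*(-326345 - 95) = -38839*(-326440) = 12678603160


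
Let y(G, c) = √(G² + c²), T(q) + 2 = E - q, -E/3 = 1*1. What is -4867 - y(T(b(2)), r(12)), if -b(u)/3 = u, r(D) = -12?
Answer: -4867 - √145 ≈ -4879.0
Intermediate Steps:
E = -3 ≈ -3.0000
b(u) = -3*u
T(q) = -5 - q (T(q) = -2 + (-3 - q) = -5 - q)
-4867 - y(T(b(2)), r(12)) = -4867 - √((-5 - (-3)*2)² + (-12)²) = -4867 - √((-5 - 1*(-6))² + 144) = -4867 - √((-5 + 6)² + 144) = -4867 - √(1² + 144) = -4867 - √(1 + 144) = -4867 - √145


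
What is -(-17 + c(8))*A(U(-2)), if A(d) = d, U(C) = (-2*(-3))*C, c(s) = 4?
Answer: -156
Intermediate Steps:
U(C) = 6*C
-(-17 + c(8))*A(U(-2)) = -(-17 + 4)*6*(-2) = -(-13)*(-12) = -1*156 = -156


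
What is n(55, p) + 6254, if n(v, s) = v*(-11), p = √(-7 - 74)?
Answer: 5649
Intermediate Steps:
p = 9*I (p = √(-81) = 9*I ≈ 9.0*I)
n(v, s) = -11*v
n(55, p) + 6254 = -11*55 + 6254 = -605 + 6254 = 5649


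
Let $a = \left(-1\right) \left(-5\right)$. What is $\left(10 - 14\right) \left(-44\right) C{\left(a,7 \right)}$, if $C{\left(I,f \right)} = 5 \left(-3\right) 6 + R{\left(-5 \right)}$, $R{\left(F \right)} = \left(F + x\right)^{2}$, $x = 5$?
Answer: $-15840$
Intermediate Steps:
$a = 5$
$R{\left(F \right)} = \left(5 + F\right)^{2}$ ($R{\left(F \right)} = \left(F + 5\right)^{2} = \left(5 + F\right)^{2}$)
$C{\left(I,f \right)} = -90$ ($C{\left(I,f \right)} = 5 \left(-3\right) 6 + \left(5 - 5\right)^{2} = \left(-15\right) 6 + 0^{2} = -90 + 0 = -90$)
$\left(10 - 14\right) \left(-44\right) C{\left(a,7 \right)} = \left(10 - 14\right) \left(-44\right) \left(-90\right) = \left(-4\right) \left(-44\right) \left(-90\right) = 176 \left(-90\right) = -15840$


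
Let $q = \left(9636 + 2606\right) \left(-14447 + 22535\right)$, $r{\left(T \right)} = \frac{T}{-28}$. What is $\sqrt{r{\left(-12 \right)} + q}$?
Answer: $\frac{5 \sqrt{194066061}}{7} \approx 9950.5$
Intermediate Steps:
$r{\left(T \right)} = - \frac{T}{28}$ ($r{\left(T \right)} = T \left(- \frac{1}{28}\right) = - \frac{T}{28}$)
$q = 99013296$ ($q = 12242 \cdot 8088 = 99013296$)
$\sqrt{r{\left(-12 \right)} + q} = \sqrt{\left(- \frac{1}{28}\right) \left(-12\right) + 99013296} = \sqrt{\frac{3}{7} + 99013296} = \sqrt{\frac{693093075}{7}} = \frac{5 \sqrt{194066061}}{7}$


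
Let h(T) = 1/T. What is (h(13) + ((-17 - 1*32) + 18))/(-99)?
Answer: 134/429 ≈ 0.31235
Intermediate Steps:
(h(13) + ((-17 - 1*32) + 18))/(-99) = (1/13 + ((-17 - 1*32) + 18))/(-99) = (1/13 + ((-17 - 32) + 18))*(-1/99) = (1/13 + (-49 + 18))*(-1/99) = (1/13 - 31)*(-1/99) = -402/13*(-1/99) = 134/429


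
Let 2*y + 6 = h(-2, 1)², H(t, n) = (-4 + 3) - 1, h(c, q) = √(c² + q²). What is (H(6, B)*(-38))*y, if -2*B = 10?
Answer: -38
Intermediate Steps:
B = -5 (B = -½*10 = -5)
H(t, n) = -2 (H(t, n) = -1 - 1 = -2)
y = -½ (y = -3 + (√((-2)² + 1²))²/2 = -3 + (√(4 + 1))²/2 = -3 + (√5)²/2 = -3 + (½)*5 = -3 + 5/2 = -½ ≈ -0.50000)
(H(6, B)*(-38))*y = -2*(-38)*(-½) = 76*(-½) = -38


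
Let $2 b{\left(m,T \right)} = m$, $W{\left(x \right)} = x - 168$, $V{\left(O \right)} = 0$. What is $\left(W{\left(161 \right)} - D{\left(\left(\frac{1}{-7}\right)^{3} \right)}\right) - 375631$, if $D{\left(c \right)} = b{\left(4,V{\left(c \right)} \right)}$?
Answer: $-375640$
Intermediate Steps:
$W{\left(x \right)} = -168 + x$
$b{\left(m,T \right)} = \frac{m}{2}$
$D{\left(c \right)} = 2$ ($D{\left(c \right)} = \frac{1}{2} \cdot 4 = 2$)
$\left(W{\left(161 \right)} - D{\left(\left(\frac{1}{-7}\right)^{3} \right)}\right) - 375631 = \left(\left(-168 + 161\right) - 2\right) - 375631 = \left(-7 - 2\right) - 375631 = -9 - 375631 = -375640$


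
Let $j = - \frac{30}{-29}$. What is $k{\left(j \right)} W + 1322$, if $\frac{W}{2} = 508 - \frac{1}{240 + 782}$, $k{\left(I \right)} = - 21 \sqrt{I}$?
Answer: $1322 - \frac{1557525 \sqrt{870}}{2117} \approx -20379.0$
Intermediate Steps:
$j = \frac{30}{29}$ ($j = \left(-30\right) \left(- \frac{1}{29}\right) = \frac{30}{29} \approx 1.0345$)
$W = \frac{519175}{511}$ ($W = 2 \left(508 - \frac{1}{240 + 782}\right) = 2 \left(508 - \frac{1}{1022}\right) = 2 \cdot \frac{519175}{1022} = \frac{519175}{511} \approx 1016.0$)
$k{\left(j \right)} W + 1322 = - 21 \sqrt{\frac{30}{29}} \cdot \frac{519175}{511} + 1322 = - 21 \frac{\sqrt{870}}{29} \cdot \frac{519175}{511} + 1322 = - \frac{21 \sqrt{870}}{29} \cdot \frac{519175}{511} + 1322 = - \frac{1557525 \sqrt{870}}{2117} + 1322 = 1322 - \frac{1557525 \sqrt{870}}{2117}$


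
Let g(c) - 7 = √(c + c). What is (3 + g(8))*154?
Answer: 2156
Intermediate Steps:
g(c) = 7 + √2*√c (g(c) = 7 + √(c + c) = 7 + √(2*c) = 7 + √2*√c)
(3 + g(8))*154 = (3 + (7 + √2*√8))*154 = (3 + (7 + √2*(2*√2)))*154 = (3 + (7 + 4))*154 = (3 + 11)*154 = 14*154 = 2156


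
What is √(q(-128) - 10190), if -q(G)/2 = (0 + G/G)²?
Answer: 28*I*√13 ≈ 100.96*I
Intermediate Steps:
q(G) = -2 (q(G) = -2*(0 + G/G)² = -2*(0 + 1)² = -2*1² = -2*1 = -2)
√(q(-128) - 10190) = √(-2 - 10190) = √(-10192) = 28*I*√13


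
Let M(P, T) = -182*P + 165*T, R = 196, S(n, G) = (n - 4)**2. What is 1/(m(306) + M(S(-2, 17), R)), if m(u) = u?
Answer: 1/26094 ≈ 3.8323e-5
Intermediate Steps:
S(n, G) = (-4 + n)**2
1/(m(306) + M(S(-2, 17), R)) = 1/(306 + (-182*(-4 - 2)**2 + 165*196)) = 1/(306 + (-182*(-6)**2 + 32340)) = 1/(306 + (-182*36 + 32340)) = 1/(306 + (-6552 + 32340)) = 1/(306 + 25788) = 1/26094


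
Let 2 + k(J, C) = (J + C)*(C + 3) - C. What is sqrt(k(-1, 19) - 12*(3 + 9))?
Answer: sqrt(231) ≈ 15.199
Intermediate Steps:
k(J, C) = -2 - C + (3 + C)*(C + J) (k(J, C) = -2 + ((J + C)*(C + 3) - C) = -2 + ((C + J)*(3 + C) - C) = -2 + ((3 + C)*(C + J) - C) = -2 + (-C + (3 + C)*(C + J)) = -2 - C + (3 + C)*(C + J))
sqrt(k(-1, 19) - 12*(3 + 9)) = sqrt((-2 + 19**2 + 2*19 + 3*(-1) + 19*(-1)) - 12*(3 + 9)) = sqrt((-2 + 361 + 38 - 3 - 19) - 12*12) = sqrt(375 - 144) = sqrt(231)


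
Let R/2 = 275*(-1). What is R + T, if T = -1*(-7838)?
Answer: 7288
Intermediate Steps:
T = 7838
R = -550 (R = 2*(275*(-1)) = 2*(-275) = -550)
R + T = -550 + 7838 = 7288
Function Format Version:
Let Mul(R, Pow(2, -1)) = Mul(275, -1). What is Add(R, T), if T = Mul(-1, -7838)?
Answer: 7288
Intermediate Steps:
T = 7838
R = -550 (R = Mul(2, Mul(275, -1)) = Mul(2, -275) = -550)
Add(R, T) = Add(-550, 7838) = 7288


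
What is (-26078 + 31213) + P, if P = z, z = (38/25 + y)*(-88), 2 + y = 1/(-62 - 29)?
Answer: 11780421/2275 ≈ 5178.2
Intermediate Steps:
y = -183/91 (y = -2 + 1/(-62 - 29) = -2 + 1/(-91) = -2 - 1/91 = -183/91 ≈ -2.0110)
z = 98296/2275 (z = (38/25 - 183/91)*(-88) = -1117/2275*(-88) = 98296/2275 ≈ 43.207)
P = 98296/2275 ≈ 43.207
(-26078 + 31213) + P = (-26078 + 31213) + 98296/2275 = 5135 + 98296/2275 = 11780421/2275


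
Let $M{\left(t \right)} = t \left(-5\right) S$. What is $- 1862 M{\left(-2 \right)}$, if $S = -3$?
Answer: $55860$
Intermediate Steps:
$M{\left(t \right)} = 15 t$ ($M{\left(t \right)} = t \left(-5\right) \left(-3\right) = - 5 t \left(-3\right) = 15 t$)
$- 1862 M{\left(-2 \right)} = - 1862 \cdot 15 \left(-2\right) = \left(-1862\right) \left(-30\right) = 55860$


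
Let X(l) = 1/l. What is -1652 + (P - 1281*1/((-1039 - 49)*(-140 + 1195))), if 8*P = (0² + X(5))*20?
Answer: -1895656479/1147840 ≈ -1651.5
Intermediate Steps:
X(l) = 1/l
P = ½ (P = ((0² + 1/5)*20)/8 = ((0 + ⅕)*20)/8 = ((⅕)*20)/8 = (⅛)*4 = ½ ≈ 0.50000)
-1652 + (P - 1281*1/((-1039 - 49)*(-140 + 1195))) = -1652 + (½ - 1281*1/((-1039 - 49)*(-140 + 1195))) = -1652 + (½ - 1281/(1055*(-1088))) = -1652 + (½ - 1281/(-1147840)) = -1652 + (½ - 1281*(-1/1147840)) = -1652 + (½ + 1281/1147840) = -1652 + 575201/1147840 = -1895656479/1147840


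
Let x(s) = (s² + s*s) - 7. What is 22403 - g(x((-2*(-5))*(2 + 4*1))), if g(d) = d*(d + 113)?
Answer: -52529655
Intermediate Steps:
x(s) = -7 + 2*s² (x(s) = (s² + s²) - 7 = 2*s² - 7 = -7 + 2*s²)
g(d) = d*(113 + d)
22403 - g(x((-2*(-5))*(2 + 4*1))) = 22403 - (-7 + 2*((-2*(-5))*(2 + 4*1))²)*(113 + (-7 + 2*((-2*(-5))*(2 + 4*1))²)) = 22403 - (-7 + 2*(10*(2 + 4))²)*(113 + (-7 + 2*(10*(2 + 4))²)) = 22403 - (-7 + 2*(10*6)²)*(113 + (-7 + 2*(10*6)²)) = 22403 - (-7 + 2*60²)*(113 + (-7 + 2*60²)) = 22403 - (-7 + 2*3600)*(113 + (-7 + 2*3600)) = 22403 - (-7 + 7200)*(113 + (-7 + 7200)) = 22403 - 7193*(113 + 7193) = 22403 - 7193*7306 = 22403 - 1*52552058 = 22403 - 52552058 = -52529655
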